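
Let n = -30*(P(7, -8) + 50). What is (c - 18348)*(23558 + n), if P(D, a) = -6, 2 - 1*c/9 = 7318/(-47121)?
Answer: -6402039022728/15707 ≈ -4.0759e+8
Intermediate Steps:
c = 304680/15707 (c = 18 - 65862/(-47121) = 18 - 65862*(-1)/47121 = 18 - 9*(-7318/47121) = 18 + 21954/15707 = 304680/15707 ≈ 19.398)
n = -1320 (n = -30*(-6 + 50) = -30*44 = -1320)
(c - 18348)*(23558 + n) = (304680/15707 - 18348)*(23558 - 1320) = -287887356/15707*22238 = -6402039022728/15707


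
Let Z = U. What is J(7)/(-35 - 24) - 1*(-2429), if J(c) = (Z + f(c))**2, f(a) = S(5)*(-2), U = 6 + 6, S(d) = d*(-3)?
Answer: 141547/59 ≈ 2399.1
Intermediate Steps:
S(d) = -3*d
U = 12
Z = 12
f(a) = 30 (f(a) = -3*5*(-2) = -15*(-2) = 30)
J(c) = 1764 (J(c) = (12 + 30)**2 = 42**2 = 1764)
J(7)/(-35 - 24) - 1*(-2429) = 1764/(-35 - 24) - 1*(-2429) = 1764/(-59) + 2429 = 1764*(-1/59) + 2429 = -1764/59 + 2429 = 141547/59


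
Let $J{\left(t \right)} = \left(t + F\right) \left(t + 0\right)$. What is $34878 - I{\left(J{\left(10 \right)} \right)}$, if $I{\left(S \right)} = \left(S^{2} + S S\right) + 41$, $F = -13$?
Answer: $33037$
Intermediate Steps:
$J{\left(t \right)} = t \left(-13 + t\right)$ ($J{\left(t \right)} = \left(t - 13\right) \left(t + 0\right) = \left(-13 + t\right) t = t \left(-13 + t\right)$)
$I{\left(S \right)} = 41 + 2 S^{2}$ ($I{\left(S \right)} = \left(S^{2} + S^{2}\right) + 41 = 2 S^{2} + 41 = 41 + 2 S^{2}$)
$34878 - I{\left(J{\left(10 \right)} \right)} = 34878 - \left(41 + 2 \left(10 \left(-13 + 10\right)\right)^{2}\right) = 34878 - \left(41 + 2 \left(10 \left(-3\right)\right)^{2}\right) = 34878 - \left(41 + 2 \left(-30\right)^{2}\right) = 34878 - \left(41 + 2 \cdot 900\right) = 34878 - \left(41 + 1800\right) = 34878 - 1841 = 33037$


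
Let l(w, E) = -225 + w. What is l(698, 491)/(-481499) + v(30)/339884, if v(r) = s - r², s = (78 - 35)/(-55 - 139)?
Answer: -115278865465/31748838386504 ≈ -0.0036310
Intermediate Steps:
s = -43/194 (s = 43/(-194) = 43*(-1/194) = -43/194 ≈ -0.22165)
v(r) = -43/194 - r²
l(698, 491)/(-481499) + v(30)/339884 = (-225 + 698)/(-481499) + (-43/194 - 1*30²)/339884 = 473*(-1/481499) + (-43/194 - 1*900)*(1/339884) = -473/481499 + (-43/194 - 900)*(1/339884) = -473/481499 - 174643/194*1/339884 = -473/481499 - 174643/65937496 = -115278865465/31748838386504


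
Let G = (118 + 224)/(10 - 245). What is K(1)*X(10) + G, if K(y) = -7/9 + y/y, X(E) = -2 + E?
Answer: 682/2115 ≈ 0.32246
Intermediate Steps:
G = -342/235 (G = 342/(-235) = 342*(-1/235) = -342/235 ≈ -1.4553)
K(y) = 2/9 (K(y) = -7*⅑ + 1 = -7/9 + 1 = 2/9)
K(1)*X(10) + G = 2*(-2 + 10)/9 - 342/235 = (2/9)*8 - 342/235 = 16/9 - 342/235 = 682/2115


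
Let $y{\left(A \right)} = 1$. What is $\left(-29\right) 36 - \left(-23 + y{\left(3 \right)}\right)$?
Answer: $-1022$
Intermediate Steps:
$\left(-29\right) 36 - \left(-23 + y{\left(3 \right)}\right) = \left(-29\right) 36 + \left(23 - 1\right) = -1044 + \left(23 - 1\right) = -1044 + 22 = -1022$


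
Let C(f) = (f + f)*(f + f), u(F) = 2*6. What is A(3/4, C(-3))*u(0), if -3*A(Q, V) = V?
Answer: -144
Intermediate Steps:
u(F) = 12
C(f) = 4*f² (C(f) = (2*f)*(2*f) = 4*f²)
A(Q, V) = -V/3
A(3/4, C(-3))*u(0) = -4*(-3)²/3*12 = -4*9/3*12 = -⅓*36*12 = -12*12 = -144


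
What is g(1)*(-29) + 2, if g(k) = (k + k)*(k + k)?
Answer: -114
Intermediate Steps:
g(k) = 4*k² (g(k) = (2*k)*(2*k) = 4*k²)
g(1)*(-29) + 2 = (4*1²)*(-29) + 2 = (4*1)*(-29) + 2 = 4*(-29) + 2 = -116 + 2 = -114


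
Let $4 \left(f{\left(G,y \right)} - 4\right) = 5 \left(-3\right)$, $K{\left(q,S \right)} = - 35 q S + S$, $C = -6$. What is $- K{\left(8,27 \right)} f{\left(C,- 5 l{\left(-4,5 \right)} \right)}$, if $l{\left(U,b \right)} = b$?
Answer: $\frac{7533}{4} \approx 1883.3$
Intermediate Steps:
$K{\left(q,S \right)} = S - 35 S q$ ($K{\left(q,S \right)} = - 35 S q + S = S - 35 S q$)
$f{\left(G,y \right)} = \frac{1}{4}$ ($f{\left(G,y \right)} = 4 + \frac{5 \left(-3\right)}{4} = 4 + \frac{1}{4} \left(-15\right) = 4 - \frac{15}{4} = \frac{1}{4}$)
$- K{\left(8,27 \right)} f{\left(C,- 5 l{\left(-4,5 \right)} \right)} = - 27 \left(1 - 280\right) \frac{1}{4} = - 27 \left(-279\right) \frac{1}{4} = \left(-1\right) \left(-7533\right) \frac{1}{4} = 7533 \cdot \frac{1}{4} = \frac{7533}{4}$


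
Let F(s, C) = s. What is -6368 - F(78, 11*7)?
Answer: -6446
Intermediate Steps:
-6368 - F(78, 11*7) = -6368 - 1*78 = -6368 - 78 = -6446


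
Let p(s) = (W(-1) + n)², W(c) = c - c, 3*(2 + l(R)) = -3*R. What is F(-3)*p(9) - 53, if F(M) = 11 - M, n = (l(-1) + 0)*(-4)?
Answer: 171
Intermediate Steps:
l(R) = -2 - R (l(R) = -2 + (-3*R)/3 = -2 - R)
n = 4 (n = ((-2 - 1*(-1)) + 0)*(-4) = ((-2 + 1) + 0)*(-4) = (-1 + 0)*(-4) = -1*(-4) = 4)
W(c) = 0
p(s) = 16 (p(s) = (0 + 4)² = 4² = 16)
F(-3)*p(9) - 53 = (11 - 1*(-3))*16 - 53 = (11 + 3)*16 - 53 = 14*16 - 53 = 224 - 53 = 171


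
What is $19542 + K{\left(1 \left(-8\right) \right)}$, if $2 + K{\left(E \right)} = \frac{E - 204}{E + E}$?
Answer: $\frac{78213}{4} \approx 19553.0$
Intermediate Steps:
$K{\left(E \right)} = -2 + \frac{-204 + E}{2 E}$ ($K{\left(E \right)} = -2 + \frac{E - 204}{E + E} = -2 + \frac{-204 + E}{2 E}$)
$19542 + K{\left(1 \left(-8\right) \right)} = 19542 - \left(\frac{3}{2} + \frac{102}{1 \left(-8\right)}\right) = 19542 - \left(\frac{3}{2} + \frac{102}{-8}\right) = 19542 - - \frac{45}{4} = 19542 + \left(- \frac{3}{2} + \frac{51}{4}\right) = 19542 + \frac{45}{4} = \frac{78213}{4}$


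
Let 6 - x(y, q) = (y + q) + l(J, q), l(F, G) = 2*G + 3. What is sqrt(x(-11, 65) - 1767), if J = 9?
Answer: 2*I*sqrt(487) ≈ 44.136*I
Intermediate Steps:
l(F, G) = 3 + 2*G
x(y, q) = 3 - y - 3*q (x(y, q) = 6 - ((y + q) + (3 + 2*q)) = 6 - ((q + y) + (3 + 2*q)) = 6 - (3 + y + 3*q) = 6 + (-3 - y - 3*q) = 3 - y - 3*q)
sqrt(x(-11, 65) - 1767) = sqrt((3 - 1*(-11) - 3*65) - 1767) = sqrt((3 + 11 - 195) - 1767) = sqrt(-181 - 1767) = sqrt(-1948) = 2*I*sqrt(487)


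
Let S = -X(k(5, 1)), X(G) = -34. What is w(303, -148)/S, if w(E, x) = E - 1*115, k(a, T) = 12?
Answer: 94/17 ≈ 5.5294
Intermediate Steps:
w(E, x) = -115 + E (w(E, x) = E - 115 = -115 + E)
S = 34 (S = -1*(-34) = 34)
w(303, -148)/S = (-115 + 303)/34 = 188*(1/34) = 94/17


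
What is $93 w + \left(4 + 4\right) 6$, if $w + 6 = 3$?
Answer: $-231$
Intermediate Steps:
$w = -3$ ($w = -6 + 3 = -3$)
$93 w + \left(4 + 4\right) 6 = 93 \left(-3\right) + \left(4 + 4\right) 6 = -279 + 8 \cdot 6 = -279 + 48 = -231$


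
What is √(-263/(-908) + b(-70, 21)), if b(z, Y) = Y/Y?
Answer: √265817/454 ≈ 1.1356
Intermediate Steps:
b(z, Y) = 1
√(-263/(-908) + b(-70, 21)) = √(-263/(-908) + 1) = √(-263*(-1/908) + 1) = √(263/908 + 1) = √(1171/908) = √265817/454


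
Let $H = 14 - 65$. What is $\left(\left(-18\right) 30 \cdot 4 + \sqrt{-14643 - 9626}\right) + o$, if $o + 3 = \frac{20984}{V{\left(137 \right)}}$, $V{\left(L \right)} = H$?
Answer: $- \frac{131297}{51} + i \sqrt{24269} \approx -2574.4 + 155.79 i$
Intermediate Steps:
$H = -51$ ($H = 14 - 65 = -51$)
$V{\left(L \right)} = -51$
$o = - \frac{21137}{51}$ ($o = -3 + \frac{20984}{-51} = -3 + 20984 \left(- \frac{1}{51}\right) = -3 - \frac{20984}{51} = - \frac{21137}{51} \approx -414.45$)
$\left(\left(-18\right) 30 \cdot 4 + \sqrt{-14643 - 9626}\right) + o = \left(\left(-18\right) 30 \cdot 4 + \sqrt{-14643 - 9626}\right) - \frac{21137}{51} = \left(\left(-540\right) 4 + \sqrt{-24269}\right) - \frac{21137}{51} = \left(-2160 + i \sqrt{24269}\right) - \frac{21137}{51} = - \frac{131297}{51} + i \sqrt{24269}$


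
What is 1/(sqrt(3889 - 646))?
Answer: sqrt(3243)/3243 ≈ 0.017560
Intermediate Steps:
1/(sqrt(3889 - 646)) = 1/(sqrt(3243)) = sqrt(3243)/3243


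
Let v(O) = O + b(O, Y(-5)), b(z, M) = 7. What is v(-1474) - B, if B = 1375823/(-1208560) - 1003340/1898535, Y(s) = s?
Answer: -672439452104699/458898691920 ≈ -1465.3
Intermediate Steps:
v(O) = 7 + O (v(O) = O + 7 = 7 + O)
B = -764928941941/458898691920 (B = 1375823*(-1/1208560) - 1003340*1/1898535 = -1375823/1208560 - 200668/379707 = -764928941941/458898691920 ≈ -1.6669)
v(-1474) - B = (7 - 1474) - 1*(-764928941941/458898691920) = -1467 + 764928941941/458898691920 = -672439452104699/458898691920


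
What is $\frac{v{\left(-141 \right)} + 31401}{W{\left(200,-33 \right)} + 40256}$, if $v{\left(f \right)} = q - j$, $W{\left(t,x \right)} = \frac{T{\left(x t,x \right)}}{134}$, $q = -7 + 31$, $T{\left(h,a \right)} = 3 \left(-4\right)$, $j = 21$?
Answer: $\frac{1052034}{1348573} \approx 0.78011$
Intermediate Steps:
$T{\left(h,a \right)} = -12$
$q = 24$
$W{\left(t,x \right)} = - \frac{6}{67}$ ($W{\left(t,x \right)} = - \frac{12}{134} = \left(-12\right) \frac{1}{134} = - \frac{6}{67}$)
$v{\left(f \right)} = 3$ ($v{\left(f \right)} = 24 - 21 = 3$)
$\frac{v{\left(-141 \right)} + 31401}{W{\left(200,-33 \right)} + 40256} = \frac{3 + 31401}{- \frac{6}{67} + 40256} = \frac{31404}{\frac{2697146}{67}} = 31404 \cdot \frac{67}{2697146} = \frac{1052034}{1348573}$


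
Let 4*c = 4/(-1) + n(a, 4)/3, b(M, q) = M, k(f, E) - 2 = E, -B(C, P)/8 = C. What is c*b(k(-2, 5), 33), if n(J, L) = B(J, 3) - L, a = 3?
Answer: -70/3 ≈ -23.333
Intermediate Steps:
B(C, P) = -8*C
n(J, L) = -L - 8*J (n(J, L) = -8*J - L = -L - 8*J)
k(f, E) = 2 + E
c = -10/3 (c = (4/(-1) + (-1*4 - 8*3)/3)/4 = (4*(-1) + (-4 - 24)*(⅓))/4 = (-4 - 28*⅓)/4 = (-4 - 28/3)/4 = (¼)*(-40/3) = -10/3 ≈ -3.3333)
c*b(k(-2, 5), 33) = -10*(2 + 5)/3 = -10/3*7 = -70/3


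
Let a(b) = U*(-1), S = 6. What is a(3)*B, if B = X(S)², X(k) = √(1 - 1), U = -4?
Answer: 0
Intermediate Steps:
X(k) = 0 (X(k) = √0 = 0)
a(b) = 4 (a(b) = -4*(-1) = 4)
B = 0 (B = 0² = 0)
a(3)*B = 4*0 = 0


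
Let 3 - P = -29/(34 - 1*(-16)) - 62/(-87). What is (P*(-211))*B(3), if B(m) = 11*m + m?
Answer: -15790818/725 ≈ -21780.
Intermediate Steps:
B(m) = 12*m
P = 12473/4350 (P = 3 - (-29/(34 - 1*(-16)) - 62/(-87)) = 3 - (-29/(34 + 16) - 62*(-1/87)) = 3 - (-29/50 + 62/87) = 3 - 1*577/4350 = 3 - 577/4350 = 12473/4350 ≈ 2.8674)
(P*(-211))*B(3) = ((12473/4350)*(-211))*(12*3) = -2631803/4350*36 = -15790818/725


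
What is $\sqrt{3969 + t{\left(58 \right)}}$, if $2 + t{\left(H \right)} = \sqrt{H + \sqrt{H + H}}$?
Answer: $\sqrt{3967 + \sqrt{2} \sqrt{29 + \sqrt{29}}} \approx 63.05$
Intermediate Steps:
$t{\left(H \right)} = -2 + \sqrt{H + \sqrt{2} \sqrt{H}}$ ($t{\left(H \right)} = -2 + \sqrt{H + \sqrt{H + H}} = -2 + \sqrt{H + \sqrt{2 H}} = -2 + \sqrt{H + \sqrt{2} \sqrt{H}}$)
$\sqrt{3969 + t{\left(58 \right)}} = \sqrt{3969 - \left(2 - \sqrt{58 + \sqrt{2} \sqrt{58}}\right)} = \sqrt{3969 - \left(2 - \sqrt{58 + 2 \sqrt{29}}\right)} = \sqrt{3967 + \sqrt{58 + 2 \sqrt{29}}}$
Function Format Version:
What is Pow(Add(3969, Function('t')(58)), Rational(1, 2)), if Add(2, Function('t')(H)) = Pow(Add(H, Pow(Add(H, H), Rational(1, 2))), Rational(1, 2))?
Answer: Pow(Add(3967, Mul(Pow(2, Rational(1, 2)), Pow(Add(29, Pow(29, Rational(1, 2))), Rational(1, 2)))), Rational(1, 2)) ≈ 63.050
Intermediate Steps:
Function('t')(H) = Add(-2, Pow(Add(H, Mul(Pow(2, Rational(1, 2)), Pow(H, Rational(1, 2)))), Rational(1, 2))) (Function('t')(H) = Add(-2, Pow(Add(H, Pow(Add(H, H), Rational(1, 2))), Rational(1, 2))) = Add(-2, Pow(Add(H, Pow(Mul(2, H), Rational(1, 2))), Rational(1, 2))) = Add(-2, Pow(Add(H, Mul(Pow(2, Rational(1, 2)), Pow(H, Rational(1, 2)))), Rational(1, 2))))
Pow(Add(3969, Function('t')(58)), Rational(1, 2)) = Pow(Add(3969, Add(-2, Pow(Add(58, Mul(Pow(2, Rational(1, 2)), Pow(58, Rational(1, 2)))), Rational(1, 2)))), Rational(1, 2)) = Pow(Add(3969, Add(-2, Pow(Add(58, Mul(2, Pow(29, Rational(1, 2)))), Rational(1, 2)))), Rational(1, 2)) = Pow(Add(3967, Pow(Add(58, Mul(2, Pow(29, Rational(1, 2)))), Rational(1, 2))), Rational(1, 2))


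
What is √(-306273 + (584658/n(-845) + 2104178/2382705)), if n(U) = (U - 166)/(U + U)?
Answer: √48074227632552132737765/267657195 ≈ 819.18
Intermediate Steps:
n(U) = (-166 + U)/(2*U) (n(U) = (-166 + U)/((2*U)) = (-166 + U)*(1/(2*U)) = (-166 + U)/(2*U))
√(-306273 + (584658/n(-845) + 2104178/2382705)) = √(-306273 + (584658/(((½)*(-166 - 845)/(-845))) + 2104178/2382705)) = √(-306273 + (584658/(((½)*(-1/845)*(-1011))) + 2104178*(1/2382705))) = √(-306273 + (584658/(1011/1690) + 2104178/2382705)) = √(-306273 + (584658*(1690/1011) + 2104178/2382705)) = √(-306273 + (329357340/337 + 2104178/2382705)) = √(-306273 + 784762089912686/802971585) = √(538833573659981/802971585) = √48074227632552132737765/267657195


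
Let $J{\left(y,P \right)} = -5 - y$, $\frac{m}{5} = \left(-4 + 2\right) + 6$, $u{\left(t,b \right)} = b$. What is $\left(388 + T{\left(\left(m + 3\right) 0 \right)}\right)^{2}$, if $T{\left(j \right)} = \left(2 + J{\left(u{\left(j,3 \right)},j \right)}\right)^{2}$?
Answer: $179776$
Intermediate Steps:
$m = 20$ ($m = 5 \left(\left(-4 + 2\right) + 6\right) = 5 \left(-2 + 6\right) = 5 \cdot 4 = 20$)
$T{\left(j \right)} = 36$ ($T{\left(j \right)} = \left(2 - 8\right)^{2} = \left(-6\right)^{2} = 36$)
$\left(388 + T{\left(\left(m + 3\right) 0 \right)}\right)^{2} = \left(388 + 36\right)^{2} = 424^{2} = 179776$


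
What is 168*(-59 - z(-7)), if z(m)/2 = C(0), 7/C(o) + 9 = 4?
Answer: -47208/5 ≈ -9441.6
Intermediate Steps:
C(o) = -7/5 (C(o) = 7/(-9 + 4) = 7/(-5) = 7*(-1/5) = -7/5)
z(m) = -14/5 (z(m) = 2*(-7/5) = -14/5)
168*(-59 - z(-7)) = 168*(-59 - 1*(-14/5)) = 168*(-59 + 14/5) = 168*(-281/5) = -47208/5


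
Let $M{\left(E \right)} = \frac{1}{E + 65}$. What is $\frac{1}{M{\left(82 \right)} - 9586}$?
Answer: $- \frac{147}{1409141} \approx -0.00010432$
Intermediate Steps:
$M{\left(E \right)} = \frac{1}{65 + E}$
$\frac{1}{M{\left(82 \right)} - 9586} = \frac{1}{\frac{1}{65 + 82} - 9586} = \frac{1}{\frac{1}{147} - 9586} = \frac{1}{- \frac{1409141}{147}} = - \frac{147}{1409141}$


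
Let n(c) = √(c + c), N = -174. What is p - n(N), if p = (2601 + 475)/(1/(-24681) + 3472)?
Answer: 75918756/85692431 - 2*I*√87 ≈ 0.88594 - 18.655*I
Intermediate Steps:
n(c) = √2*√c (n(c) = √(2*c) = √2*√c)
p = 75918756/85692431 (p = 3076/(-1/24681 + 3472) = 3076/(85692431/24681) = 3076*(24681/85692431) = 75918756/85692431 ≈ 0.88594)
p - n(N) = 75918756/85692431 - √2*√(-174) = 75918756/85692431 - √2*I*√174 = 75918756/85692431 - 2*I*√87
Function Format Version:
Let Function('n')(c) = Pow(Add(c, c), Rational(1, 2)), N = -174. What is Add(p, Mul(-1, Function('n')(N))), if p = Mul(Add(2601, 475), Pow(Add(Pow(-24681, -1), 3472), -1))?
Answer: Add(Rational(75918756, 85692431), Mul(-2, I, Pow(87, Rational(1, 2)))) ≈ Add(0.88594, Mul(-18.655, I))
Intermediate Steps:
Function('n')(c) = Mul(Pow(2, Rational(1, 2)), Pow(c, Rational(1, 2))) (Function('n')(c) = Pow(Mul(2, c), Rational(1, 2)) = Mul(Pow(2, Rational(1, 2)), Pow(c, Rational(1, 2))))
p = Rational(75918756, 85692431) (p = Mul(3076, Pow(Add(Rational(-1, 24681), 3472), -1)) = Mul(3076, Pow(Rational(85692431, 24681), -1)) = Mul(3076, Rational(24681, 85692431)) = Rational(75918756, 85692431) ≈ 0.88594)
Add(p, Mul(-1, Function('n')(N))) = Add(Rational(75918756, 85692431), Mul(-1, Mul(Pow(2, Rational(1, 2)), Pow(-174, Rational(1, 2))))) = Add(Rational(75918756, 85692431), Mul(-1, Mul(Pow(2, Rational(1, 2)), Mul(I, Pow(174, Rational(1, 2)))))) = Add(Rational(75918756, 85692431), Mul(-1, Mul(2, I, Pow(87, Rational(1, 2))))) = Add(Rational(75918756, 85692431), Mul(-2, I, Pow(87, Rational(1, 2))))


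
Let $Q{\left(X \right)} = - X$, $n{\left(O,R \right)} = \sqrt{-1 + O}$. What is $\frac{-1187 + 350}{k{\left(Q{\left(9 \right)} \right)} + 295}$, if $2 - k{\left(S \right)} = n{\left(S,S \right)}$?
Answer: $- \frac{248589}{88219} - \frac{837 i \sqrt{10}}{88219} \approx -2.8179 - 0.030003 i$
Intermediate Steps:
$k{\left(S \right)} = 2 - \sqrt{-1 + S}$
$\frac{-1187 + 350}{k{\left(Q{\left(9 \right)} \right)} + 295} = \frac{-1187 + 350}{\left(2 - \sqrt{-1 - 9}\right) + 295} = - \frac{837}{\left(2 - \sqrt{-1 - 9}\right) + 295} = - \frac{837}{\left(2 - \sqrt{-10}\right) + 295} = - \frac{837}{\left(2 - i \sqrt{10}\right) + 295} = - \frac{837}{297 - i \sqrt{10}}$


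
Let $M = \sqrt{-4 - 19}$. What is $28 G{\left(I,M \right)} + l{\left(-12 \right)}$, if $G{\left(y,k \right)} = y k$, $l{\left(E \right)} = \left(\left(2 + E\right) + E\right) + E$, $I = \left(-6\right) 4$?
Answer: $-34 - 672 i \sqrt{23} \approx -34.0 - 3222.8 i$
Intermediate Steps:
$I = -24$
$M = i \sqrt{23}$ ($M = \sqrt{-23} = i \sqrt{23} \approx 4.7958 i$)
$l{\left(E \right)} = 2 + 3 E$ ($l{\left(E \right)} = \left(2 + 2 E\right) + E = 2 + 3 E$)
$G{\left(y,k \right)} = k y$
$28 G{\left(I,M \right)} + l{\left(-12 \right)} = 28 i \sqrt{23} \left(-24\right) + \left(2 + 3 \left(-12\right)\right) = 28 \left(- 24 i \sqrt{23}\right) + \left(2 - 36\right) = - 672 i \sqrt{23} - 34 = -34 - 672 i \sqrt{23}$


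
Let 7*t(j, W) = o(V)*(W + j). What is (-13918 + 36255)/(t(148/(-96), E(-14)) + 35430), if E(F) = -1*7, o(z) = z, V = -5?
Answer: 3752616/5953265 ≈ 0.63035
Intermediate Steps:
E(F) = -7
t(j, W) = -5*W/7 - 5*j/7 (t(j, W) = (-5*(W + j))/7 = (-5*W - 5*j)/7 = -5*W/7 - 5*j/7)
(-13918 + 36255)/(t(148/(-96), E(-14)) + 35430) = (-13918 + 36255)/((-5/7*(-7) - 740/(7*(-96))) + 35430) = 22337/((5 - 740*(-1)/(7*96)) + 35430) = 22337/((5 - 5/7*(-37/24)) + 35430) = 22337/((5 + 185/168) + 35430) = 22337/(1025/168 + 35430) = 22337/(5953265/168) = 22337*(168/5953265) = 3752616/5953265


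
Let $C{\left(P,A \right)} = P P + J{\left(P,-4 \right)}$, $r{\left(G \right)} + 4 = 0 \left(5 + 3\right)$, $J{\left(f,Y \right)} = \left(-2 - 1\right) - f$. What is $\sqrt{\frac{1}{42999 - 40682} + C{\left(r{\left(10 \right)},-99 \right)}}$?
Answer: $\frac{\sqrt{91266630}}{2317} \approx 4.1232$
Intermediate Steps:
$J{\left(f,Y \right)} = -3 - f$ ($J{\left(f,Y \right)} = \left(-2 - 1\right) - f = -3 - f$)
$r{\left(G \right)} = -4$ ($r{\left(G \right)} = -4 + 0 \left(5 + 3\right) = -4 + 0 \cdot 8 = -4 + 0 = -4$)
$C{\left(P,A \right)} = -3 + P^{2} - P$ ($C{\left(P,A \right)} = P P - \left(3 + P\right) = P^{2} - \left(3 + P\right) = -3 + P^{2} - P$)
$\sqrt{\frac{1}{42999 - 40682} + C{\left(r{\left(10 \right)},-99 \right)}} = \sqrt{\frac{1}{42999 - 40682} - \left(-1 - 16\right)} = \sqrt{\frac{1}{2317} + \left(-3 + 16 + 4\right)} = \sqrt{\frac{1}{2317} + 17} = \sqrt{\frac{39390}{2317}} = \frac{\sqrt{91266630}}{2317}$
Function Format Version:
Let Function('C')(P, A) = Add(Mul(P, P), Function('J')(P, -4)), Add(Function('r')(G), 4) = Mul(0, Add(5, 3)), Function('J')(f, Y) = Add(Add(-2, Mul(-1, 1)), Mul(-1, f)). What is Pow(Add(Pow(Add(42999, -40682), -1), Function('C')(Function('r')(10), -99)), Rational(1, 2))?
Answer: Mul(Rational(1, 2317), Pow(91266630, Rational(1, 2))) ≈ 4.1232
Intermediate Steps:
Function('J')(f, Y) = Add(-3, Mul(-1, f)) (Function('J')(f, Y) = Add(Add(-2, -1), Mul(-1, f)) = Add(-3, Mul(-1, f)))
Function('r')(G) = -4 (Function('r')(G) = Add(-4, Mul(0, Add(5, 3))) = Add(-4, Mul(0, 8)) = Add(-4, 0) = -4)
Function('C')(P, A) = Add(-3, Pow(P, 2), Mul(-1, P)) (Function('C')(P, A) = Add(Mul(P, P), Add(-3, Mul(-1, P))) = Add(Pow(P, 2), Add(-3, Mul(-1, P))) = Add(-3, Pow(P, 2), Mul(-1, P)))
Pow(Add(Pow(Add(42999, -40682), -1), Function('C')(Function('r')(10), -99)), Rational(1, 2)) = Pow(Add(Pow(Add(42999, -40682), -1), Add(-3, Pow(-4, 2), Mul(-1, -4))), Rational(1, 2)) = Pow(Add(Pow(2317, -1), Add(-3, 16, 4)), Rational(1, 2)) = Pow(Add(Rational(1, 2317), 17), Rational(1, 2)) = Pow(Rational(39390, 2317), Rational(1, 2)) = Mul(Rational(1, 2317), Pow(91266630, Rational(1, 2)))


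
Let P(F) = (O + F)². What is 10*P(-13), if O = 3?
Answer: 1000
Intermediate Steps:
P(F) = (3 + F)²
10*P(-13) = 10*(3 - 13)² = 10*(-10)² = 10*100 = 1000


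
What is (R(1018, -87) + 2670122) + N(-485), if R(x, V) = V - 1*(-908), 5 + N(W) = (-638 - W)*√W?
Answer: 2670938 - 153*I*√485 ≈ 2.6709e+6 - 3369.5*I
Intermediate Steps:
N(W) = -5 + √W*(-638 - W) (N(W) = -5 + (-638 - W)*√W = -5 + √W*(-638 - W))
R(x, V) = 908 + V (R(x, V) = V + 908 = 908 + V)
(R(1018, -87) + 2670122) + N(-485) = ((908 - 87) + 2670122) + (-5 - (-485)^(3/2) - 638*I*√485) = (821 + 2670122) + (-5 - (-485)*I*√485 - 638*I*√485) = 2670943 + (-5 + 485*I*√485 - 638*I*√485) = 2670943 + (-5 - 153*I*√485) = 2670938 - 153*I*√485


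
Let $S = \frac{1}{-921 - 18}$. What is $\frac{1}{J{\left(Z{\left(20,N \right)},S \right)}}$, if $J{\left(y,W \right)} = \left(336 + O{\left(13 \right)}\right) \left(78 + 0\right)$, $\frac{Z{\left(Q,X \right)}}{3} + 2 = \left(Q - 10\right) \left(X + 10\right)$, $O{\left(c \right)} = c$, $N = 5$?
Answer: $\frac{1}{27222} \approx 3.6735 \cdot 10^{-5}$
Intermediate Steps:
$Z{\left(Q,X \right)} = -6 + 3 \left(-10 + Q\right) \left(10 + X\right)$ ($Z{\left(Q,X \right)} = -6 + 3 \left(Q - 10\right) \left(X + 10\right) = -6 + 3 \left(-10 + Q\right) \left(10 + X\right)$)
$S = - \frac{1}{939}$ ($S = \frac{1}{-939} = - \frac{1}{939} \approx -0.001065$)
$J{\left(y,W \right)} = 27222$ ($J{\left(y,W \right)} = \left(336 + 13\right) \left(78 + 0\right) = 349 \cdot 78 = 27222$)
$\frac{1}{J{\left(Z{\left(20,N \right)},S \right)}} = \frac{1}{27222}$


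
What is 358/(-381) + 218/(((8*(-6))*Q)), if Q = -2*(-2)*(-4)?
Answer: -31981/48768 ≈ -0.65578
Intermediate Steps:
Q = -16 (Q = 4*(-4) = -16)
358/(-381) + 218/(((8*(-6))*Q)) = 358/(-381) + 218/(((8*(-6))*(-16))) = 358*(-1/381) + 218/((-48*(-16))) = -358/381 + 218/768 = -358/381 + 218*(1/768) = -358/381 + 109/384 = -31981/48768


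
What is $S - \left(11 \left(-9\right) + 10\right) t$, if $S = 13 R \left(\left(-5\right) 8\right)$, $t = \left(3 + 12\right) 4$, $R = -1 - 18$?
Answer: $15220$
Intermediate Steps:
$R = -19$ ($R = -1 - 18 = -19$)
$t = 60$ ($t = 15 \cdot 4 = 60$)
$S = 9880$ ($S = 13 \left(-19\right) \left(\left(-5\right) 8\right) = \left(-247\right) \left(-40\right) = 9880$)
$S - \left(11 \left(-9\right) + 10\right) t = 9880 - \left(11 \left(-9\right) + 10\right) 60 = 9880 - \left(-99 + 10\right) 60 = 9880 - \left(-89\right) 60 = 9880 - -5340 = 9880 + 5340 = 15220$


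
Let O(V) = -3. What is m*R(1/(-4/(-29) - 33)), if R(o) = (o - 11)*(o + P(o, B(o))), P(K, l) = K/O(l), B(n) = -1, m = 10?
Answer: 2032320/908209 ≈ 2.2377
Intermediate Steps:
P(K, l) = -K/3 (P(K, l) = K/(-3) = K*(-1/3) = -K/3)
R(o) = 2*o*(-11 + o)/3 (R(o) = (o - 11)*(o - o/3) = (-11 + o)*(2*o/3) = 2*o*(-11 + o)/3)
m*R(1/(-4/(-29) - 33)) = 10*(2*(-11 + 1/(-4/(-29) - 33))/(3*(-4/(-29) - 33))) = 10*(2*(-11 + 1/(-4*(-1/29) - 33))/(3*(-4*(-1/29) - 33))) = 10*(2*(-11 + 1/(4/29 - 33))/(3*(4/29 - 33))) = 10*(2*(-11 + 1/(-953/29))/(3*(-953/29))) = 10*((2/3)*(-29/953)*(-11 - 29/953)) = 10*((2/3)*(-29/953)*(-10512/953)) = 10*(203232/908209) = 2032320/908209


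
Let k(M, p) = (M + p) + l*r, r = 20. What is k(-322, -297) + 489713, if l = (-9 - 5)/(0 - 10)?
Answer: 489122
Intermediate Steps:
l = 7/5 (l = -14/(-10) = -14*(-⅒) = 7/5 ≈ 1.4000)
k(M, p) = 28 + M + p (k(M, p) = (M + p) + (7/5)*20 = (M + p) + 28 = 28 + M + p)
k(-322, -297) + 489713 = (28 - 322 - 297) + 489713 = -591 + 489713 = 489122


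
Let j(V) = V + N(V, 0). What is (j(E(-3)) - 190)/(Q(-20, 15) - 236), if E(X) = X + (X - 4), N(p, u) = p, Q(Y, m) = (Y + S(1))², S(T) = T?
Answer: -42/25 ≈ -1.6800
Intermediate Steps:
Q(Y, m) = (1 + Y)² (Q(Y, m) = (Y + 1)² = (1 + Y)²)
E(X) = -4 + 2*X (E(X) = X + (-4 + X) = -4 + 2*X)
j(V) = 2*V (j(V) = V + V = 2*V)
(j(E(-3)) - 190)/(Q(-20, 15) - 236) = (2*(-4 + 2*(-3)) - 190)/((1 - 20)² - 236) = (2*(-4 - 6) - 190)/((-19)² - 236) = (2*(-10) - 190)/(361 - 236) = (-20 - 190)/125 = -210*1/125 = -42/25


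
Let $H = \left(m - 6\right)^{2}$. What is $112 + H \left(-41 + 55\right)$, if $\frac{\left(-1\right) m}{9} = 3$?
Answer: $15358$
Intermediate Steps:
$m = -27$ ($m = \left(-9\right) 3 = -27$)
$H = 1089$ ($H = \left(-27 - 6\right)^{2} = \left(-33\right)^{2} = 1089$)
$112 + H \left(-41 + 55\right) = 112 + 1089 \left(-41 + 55\right) = 112 + 1089 \cdot 14 = 112 + 15246 = 15358$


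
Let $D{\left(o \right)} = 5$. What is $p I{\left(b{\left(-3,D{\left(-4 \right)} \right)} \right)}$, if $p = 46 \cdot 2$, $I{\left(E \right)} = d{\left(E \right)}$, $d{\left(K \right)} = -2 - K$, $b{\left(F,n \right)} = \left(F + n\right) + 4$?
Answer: $-736$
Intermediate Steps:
$b{\left(F,n \right)} = 4 + F + n$
$I{\left(E \right)} = -2 - E$
$p = 92$
$p I{\left(b{\left(-3,D{\left(-4 \right)} \right)} \right)} = 92 \left(-2 - \left(4 - 3 + 5\right)\right) = 92 \left(-2 - 6\right) = 92 \left(-8\right) = -736$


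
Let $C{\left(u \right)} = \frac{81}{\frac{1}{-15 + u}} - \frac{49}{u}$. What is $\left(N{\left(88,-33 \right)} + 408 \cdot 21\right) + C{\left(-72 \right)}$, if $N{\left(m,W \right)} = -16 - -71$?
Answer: $\frac{113521}{72} \approx 1576.7$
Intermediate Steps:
$N{\left(m,W \right)} = 55$ ($N{\left(m,W \right)} = -16 + 71 = 55$)
$C{\left(u \right)} = -1215 - \frac{49}{u} + 81 u$ ($C{\left(u \right)} = 81 \left(-15 + u\right) - \frac{49}{u} = \left(-1215 + 81 u\right) - \frac{49}{u} = -1215 - \frac{49}{u} + 81 u$)
$\left(N{\left(88,-33 \right)} + 408 \cdot 21\right) + C{\left(-72 \right)} = \left(55 + 408 \cdot 21\right) - \left(7047 - \frac{49}{72}\right) = \left(55 + 8568\right) - \frac{507335}{72} = 8623 - \frac{507335}{72} = \frac{113521}{72}$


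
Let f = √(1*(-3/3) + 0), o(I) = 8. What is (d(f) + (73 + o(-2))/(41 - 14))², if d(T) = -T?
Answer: (3 - I)² ≈ 8.0 - 6.0*I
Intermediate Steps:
f = I (f = √(1*(-3*⅓) + 0) = √(1*(-1) + 0) = √(-1 + 0) = √(-1) = I ≈ 1.0*I)
(d(f) + (73 + o(-2))/(41 - 14))² = (-I + (73 + 8)/(41 - 14))² = (-I + 81/27)² = (-I + 81*(1/27))² = (-I + 3)² = (3 - I)²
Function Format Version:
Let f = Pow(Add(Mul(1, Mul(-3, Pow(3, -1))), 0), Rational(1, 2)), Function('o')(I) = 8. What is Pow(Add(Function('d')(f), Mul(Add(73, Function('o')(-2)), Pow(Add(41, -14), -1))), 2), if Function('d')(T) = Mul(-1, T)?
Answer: Pow(Add(3, Mul(-1, I)), 2) ≈ Add(8.0000, Mul(-6.0000, I))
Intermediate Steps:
f = I (f = Pow(Add(Mul(1, Mul(-3, Rational(1, 3))), 0), Rational(1, 2)) = Pow(Add(Mul(1, -1), 0), Rational(1, 2)) = Pow(Add(-1, 0), Rational(1, 2)) = Pow(-1, Rational(1, 2)) = I ≈ Mul(1.0000, I))
Pow(Add(Function('d')(f), Mul(Add(73, Function('o')(-2)), Pow(Add(41, -14), -1))), 2) = Pow(Add(Mul(-1, I), Mul(Add(73, 8), Pow(Add(41, -14), -1))), 2) = Pow(Add(Mul(-1, I), Mul(81, Pow(27, -1))), 2) = Pow(Add(Mul(-1, I), Mul(81, Rational(1, 27))), 2) = Pow(Add(Mul(-1, I), 3), 2) = Pow(Add(3, Mul(-1, I)), 2)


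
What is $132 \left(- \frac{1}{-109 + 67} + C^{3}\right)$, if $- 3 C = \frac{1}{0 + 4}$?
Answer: $\frac{3091}{1008} \approx 3.0665$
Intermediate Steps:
$C = - \frac{1}{12}$ ($C = - \frac{1}{3 \left(0 + 4\right)} = - \frac{1}{3 \cdot 4} = \left(- \frac{1}{3}\right) \frac{1}{4} = - \frac{1}{12} \approx -0.083333$)
$132 \left(- \frac{1}{-109 + 67} + C^{3}\right) = 132 \left(- \frac{1}{-109 + 67} + \left(- \frac{1}{12}\right)^{3}\right) = 132 \left(- \frac{1}{-42} - \frac{1}{1728}\right) = 132 \left(\left(-1\right) \left(- \frac{1}{42}\right) - \frac{1}{1728}\right) = 132 \left(\frac{1}{42} - \frac{1}{1728}\right) = 132 \cdot \frac{281}{12096} = \frac{3091}{1008}$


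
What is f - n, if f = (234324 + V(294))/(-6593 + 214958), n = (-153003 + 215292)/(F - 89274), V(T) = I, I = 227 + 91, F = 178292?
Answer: 2636171357/6182745190 ≈ 0.42638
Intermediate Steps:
I = 318
V(T) = 318
n = 62289/89018 (n = (-153003 + 215292)/(178292 - 89274) = 62289/89018 ≈ 0.69973)
f = 78214/69455 (f = (234324 + 318)/(-6593 + 214958) = 234642/208365 = 234642*(1/208365) = 78214/69455 ≈ 1.1261)
f - n = 78214/69455 - 1*62289/89018 = 78214/69455 - 62289/89018 = 2636171357/6182745190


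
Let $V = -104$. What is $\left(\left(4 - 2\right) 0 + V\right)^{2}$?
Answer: $10816$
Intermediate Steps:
$\left(\left(4 - 2\right) 0 + V\right)^{2} = \left(\left(4 - 2\right) 0 - 104\right)^{2} = \left(2 \cdot 0 - 104\right)^{2} = \left(0 - 104\right)^{2} = \left(-104\right)^{2} = 10816$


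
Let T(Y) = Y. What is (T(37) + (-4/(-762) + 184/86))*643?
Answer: 412361687/16383 ≈ 25170.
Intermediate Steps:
(T(37) + (-4/(-762) + 184/86))*643 = (37 + (-4/(-762) + 184/86))*643 = (37 + (-4*(-1/762) + 184*(1/86)))*643 = (37 + (2/381 + 92/43))*643 = (37 + 35138/16383)*643 = (641309/16383)*643 = 412361687/16383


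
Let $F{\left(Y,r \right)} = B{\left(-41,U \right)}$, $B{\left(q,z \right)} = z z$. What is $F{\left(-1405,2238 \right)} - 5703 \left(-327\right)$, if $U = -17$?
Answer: $1865170$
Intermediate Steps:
$B{\left(q,z \right)} = z^{2}$
$F{\left(Y,r \right)} = 289$ ($F{\left(Y,r \right)} = \left(-17\right)^{2} = 289$)
$F{\left(-1405,2238 \right)} - 5703 \left(-327\right) = 289 - 5703 \left(-327\right) = 289 - -1864881 = 289 + 1864881 = 1865170$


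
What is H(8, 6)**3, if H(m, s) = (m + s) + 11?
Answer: 15625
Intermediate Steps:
H(m, s) = 11 + m + s
H(8, 6)**3 = (11 + 8 + 6)**3 = 25**3 = 15625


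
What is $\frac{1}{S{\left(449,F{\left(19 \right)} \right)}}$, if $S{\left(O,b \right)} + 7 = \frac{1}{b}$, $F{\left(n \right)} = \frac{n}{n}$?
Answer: $- \frac{1}{6} \approx -0.16667$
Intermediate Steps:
$F{\left(n \right)} = 1$
$S{\left(O,b \right)} = -7 + \frac{1}{b}$
$\frac{1}{S{\left(449,F{\left(19 \right)} \right)}} = \frac{1}{-7 + 1^{-1}} = \frac{1}{-7 + 1} = \frac{1}{-6} = - \frac{1}{6}$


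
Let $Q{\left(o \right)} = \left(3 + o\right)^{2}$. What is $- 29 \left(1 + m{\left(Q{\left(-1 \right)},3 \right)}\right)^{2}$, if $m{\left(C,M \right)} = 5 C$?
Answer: $-12789$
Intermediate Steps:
$- 29 \left(1 + m{\left(Q{\left(-1 \right)},3 \right)}\right)^{2} = - 29 \left(1 + 5 \left(3 - 1\right)^{2}\right)^{2} = - 29 \left(1 + 5 \cdot 2^{2}\right)^{2} = - 29 \left(1 + 5 \cdot 4\right)^{2} = - 29 \left(1 + 20\right)^{2} = - 29 \cdot 21^{2} = \left(-29\right) 441 = -12789$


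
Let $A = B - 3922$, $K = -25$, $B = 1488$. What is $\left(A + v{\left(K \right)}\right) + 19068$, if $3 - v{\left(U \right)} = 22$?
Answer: $16615$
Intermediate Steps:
$v{\left(U \right)} = -19$ ($v{\left(U \right)} = 3 - 22 = -19$)
$A = -2434$ ($A = 1488 - 3922 = -2434$)
$\left(A + v{\left(K \right)}\right) + 19068 = \left(-2434 - 19\right) + 19068 = -2453 + 19068 = 16615$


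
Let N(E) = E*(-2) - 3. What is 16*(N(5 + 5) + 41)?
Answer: 288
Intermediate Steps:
N(E) = -3 - 2*E (N(E) = -2*E - 3 = -3 - 2*E)
16*(N(5 + 5) + 41) = 16*((-3 - 2*(5 + 5)) + 41) = 16*((-3 - 2*10) + 41) = 16*((-3 - 20) + 41) = 16*(-23 + 41) = 16*18 = 288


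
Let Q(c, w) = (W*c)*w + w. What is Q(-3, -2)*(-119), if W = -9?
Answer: 6664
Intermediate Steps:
Q(c, w) = w - 9*c*w (Q(c, w) = (-9*c)*w + w = -9*c*w + w = w - 9*c*w)
Q(-3, -2)*(-119) = -2*(1 - 9*(-3))*(-119) = -2*(1 + 27)*(-119) = -2*28*(-119) = -56*(-119) = 6664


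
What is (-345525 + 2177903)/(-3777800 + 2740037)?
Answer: -1832378/1037763 ≈ -1.7657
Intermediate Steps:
(-345525 + 2177903)/(-3777800 + 2740037) = 1832378/(-1037763) = 1832378*(-1/1037763) = -1832378/1037763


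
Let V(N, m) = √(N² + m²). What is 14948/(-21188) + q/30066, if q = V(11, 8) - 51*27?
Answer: -39883537/53086534 + √185/30066 ≈ -0.75084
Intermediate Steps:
q = -1377 + √185 (q = √(11² + 8²) - 51*27 = √(121 + 64) - 1377 = √185 - 1377 = -1377 + √185 ≈ -1363.4)
14948/(-21188) + q/30066 = 14948/(-21188) + (-1377 + √185)/30066 = 14948*(-1/21188) + (-1377 + √185)*(1/30066) = -3737/5297 + (-459/10022 + √185/30066) = -39883537/53086534 + √185/30066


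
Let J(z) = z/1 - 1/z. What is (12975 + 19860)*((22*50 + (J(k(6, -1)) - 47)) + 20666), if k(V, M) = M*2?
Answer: 1426188225/2 ≈ 7.1309e+8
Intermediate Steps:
k(V, M) = 2*M
J(z) = z - 1/z (J(z) = z*1 - 1/z = z - 1/z)
(12975 + 19860)*((22*50 + (J(k(6, -1)) - 47)) + 20666) = (12975 + 19860)*((22*50 + ((2*(-1) - 1/(2*(-1))) - 47)) + 20666) = 32835*((1100 + ((-2 - 1/(-2)) - 47)) + 20666) = 32835*((1100 + ((-2 - 1*(-½)) - 47)) + 20666) = 32835*((1100 + ((-2 + ½) - 47)) + 20666) = 32835*((1100 + (-3/2 - 47)) + 20666) = 32835*((1100 - 97/2) + 20666) = 32835*(2103/2 + 20666) = 32835*(43435/2) = 1426188225/2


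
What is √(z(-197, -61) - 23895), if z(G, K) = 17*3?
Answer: 2*I*√5961 ≈ 154.42*I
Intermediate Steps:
z(G, K) = 51
√(z(-197, -61) - 23895) = √(51 - 23895) = √(-23844) = 2*I*√5961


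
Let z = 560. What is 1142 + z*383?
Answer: 215622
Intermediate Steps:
1142 + z*383 = 1142 + 560*383 = 1142 + 214480 = 215622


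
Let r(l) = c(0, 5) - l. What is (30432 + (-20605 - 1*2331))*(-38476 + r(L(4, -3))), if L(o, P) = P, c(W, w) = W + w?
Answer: -288356128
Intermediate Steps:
r(l) = 5 - l (r(l) = (0 + 5) - l = 5 - l)
(30432 + (-20605 - 1*2331))*(-38476 + r(L(4, -3))) = (30432 + (-20605 - 1*2331))*(-38476 + (5 - 1*(-3))) = (30432 + (-20605 - 2331))*(-38476 + (5 + 3)) = (30432 - 22936)*(-38476 + 8) = 7496*(-38468) = -288356128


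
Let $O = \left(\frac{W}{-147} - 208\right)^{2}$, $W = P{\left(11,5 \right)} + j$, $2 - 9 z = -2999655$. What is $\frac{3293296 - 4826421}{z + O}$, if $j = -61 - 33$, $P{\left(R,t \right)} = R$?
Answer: $- \frac{11043099375}{2710666502} \approx -4.0739$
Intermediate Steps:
$z = \frac{2999657}{9}$ ($z = \frac{2}{9} - -333295 = \frac{2}{9} + 333295 = \frac{2999657}{9} \approx 3.333 \cdot 10^{5}$)
$j = -94$ ($j = -61 - 33 = -94$)
$W = -83$ ($W = 11 - 94 = -83$)
$O = \frac{929823049}{21609}$ ($O = \left(- \frac{83}{-147} - 208\right)^{2} = \left(\left(-83\right) \left(- \frac{1}{147}\right) - 208\right)^{2} = \left(\frac{83}{147} - 208\right)^{2} = \left(- \frac{30493}{147}\right)^{2} = \frac{929823049}{21609} \approx 43029.0$)
$\frac{3293296 - 4826421}{z + O} = \frac{3293296 - 4826421}{\frac{2999657}{9} + \frac{929823049}{21609}} = - \frac{1533125}{\frac{2710666502}{7203}} = \left(-1533125\right) \frac{7203}{2710666502} = - \frac{11043099375}{2710666502}$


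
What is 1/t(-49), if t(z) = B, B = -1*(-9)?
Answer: ⅑ ≈ 0.11111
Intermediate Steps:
B = 9
t(z) = 9
1/t(-49) = 1/9 = ⅑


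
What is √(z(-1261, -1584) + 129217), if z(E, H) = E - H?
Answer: 2*√32385 ≈ 359.92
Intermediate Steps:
√(z(-1261, -1584) + 129217) = √((-1261 - 1*(-1584)) + 129217) = √((-1261 + 1584) + 129217) = √(323 + 129217) = √129540 = 2*√32385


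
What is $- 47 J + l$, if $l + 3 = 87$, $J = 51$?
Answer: $-2313$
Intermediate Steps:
$l = 84$ ($l = -3 + 87 = 84$)
$- 47 J + l = \left(-47\right) 51 + 84 = -2397 + 84 = -2313$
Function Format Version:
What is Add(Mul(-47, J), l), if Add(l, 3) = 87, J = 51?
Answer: -2313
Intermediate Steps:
l = 84 (l = Add(-3, 87) = 84)
Add(Mul(-47, J), l) = Add(Mul(-47, 51), 84) = Add(-2397, 84) = -2313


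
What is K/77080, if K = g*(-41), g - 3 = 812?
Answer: -163/376 ≈ -0.43351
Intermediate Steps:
g = 815 (g = 3 + 812 = 815)
K = -33415 (K = 815*(-41) = -33415)
K/77080 = -33415/77080 = -33415*1/77080 = -163/376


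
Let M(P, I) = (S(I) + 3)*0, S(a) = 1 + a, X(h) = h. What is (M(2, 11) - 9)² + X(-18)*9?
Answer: -81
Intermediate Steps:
M(P, I) = 0 (M(P, I) = ((1 + I) + 3)*0 = (4 + I)*0 = 0)
(M(2, 11) - 9)² + X(-18)*9 = (0 - 9)² - 18*9 = (-9)² - 162 = 81 - 162 = -81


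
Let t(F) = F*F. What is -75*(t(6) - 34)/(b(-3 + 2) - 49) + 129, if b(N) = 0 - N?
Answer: 1057/8 ≈ 132.13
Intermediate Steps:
t(F) = F**2
b(N) = -N
-75*(t(6) - 34)/(b(-3 + 2) - 49) + 129 = -75*(6**2 - 34)/(-(-3 + 2) - 49) + 129 = -75*(36 - 34)/(-1*(-1) - 49) + 129 = -150/(1 - 49) + 129 = -150/(-48) + 129 = -150*(-1)/48 + 129 = -75*(-1/24) + 129 = 25/8 + 129 = 1057/8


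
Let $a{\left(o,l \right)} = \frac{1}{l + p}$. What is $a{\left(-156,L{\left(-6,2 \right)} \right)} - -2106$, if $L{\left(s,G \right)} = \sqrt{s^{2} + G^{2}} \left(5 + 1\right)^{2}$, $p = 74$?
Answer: $\frac{48821255}{23182} + \frac{18 \sqrt{10}}{11591} \approx 2106.0$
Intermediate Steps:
$L{\left(s,G \right)} = 36 \sqrt{G^{2} + s^{2}}$ ($L{\left(s,G \right)} = \sqrt{G^{2} + s^{2}} \cdot 6^{2} = \sqrt{G^{2} + s^{2}} \cdot 36 = 36 \sqrt{G^{2} + s^{2}}$)
$a{\left(o,l \right)} = \frac{1}{74 + l}$ ($a{\left(o,l \right)} = \frac{1}{l + 74} = \frac{1}{74 + l}$)
$a{\left(-156,L{\left(-6,2 \right)} \right)} - -2106 = \frac{1}{74 + 36 \sqrt{2^{2} + \left(-6\right)^{2}}} - -2106 = \frac{1}{74 + 36 \sqrt{4 + 36}} + 2106 = \frac{1}{74 + 36 \sqrt{40}} + 2106 = \frac{1}{74 + 36 \cdot 2 \sqrt{10}} + 2106 = \frac{1}{74 + 72 \sqrt{10}} + 2106 = 2106 + \frac{1}{74 + 72 \sqrt{10}}$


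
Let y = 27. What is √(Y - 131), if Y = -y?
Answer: I*√158 ≈ 12.57*I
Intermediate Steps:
Y = -27 (Y = -1*27 = -27)
√(Y - 131) = √(-27 - 131) = √(-158) = I*√158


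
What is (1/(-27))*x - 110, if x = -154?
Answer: -2816/27 ≈ -104.30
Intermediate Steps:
(1/(-27))*x - 110 = (1/(-27))*(-154) - 110 = (1*(-1/27))*(-154) - 110 = -1/27*(-154) - 110 = 154/27 - 110 = -2816/27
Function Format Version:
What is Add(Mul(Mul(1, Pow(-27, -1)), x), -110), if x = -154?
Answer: Rational(-2816, 27) ≈ -104.30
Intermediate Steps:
Add(Mul(Mul(1, Pow(-27, -1)), x), -110) = Add(Mul(Mul(1, Pow(-27, -1)), -154), -110) = Add(Mul(Mul(1, Rational(-1, 27)), -154), -110) = Add(Mul(Rational(-1, 27), -154), -110) = Add(Rational(154, 27), -110) = Rational(-2816, 27)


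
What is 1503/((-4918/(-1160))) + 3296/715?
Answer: 631398964/1758185 ≈ 359.12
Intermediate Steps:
1503/((-4918/(-1160))) + 3296/715 = 1503/((-4918*(-1/1160))) + 3296*(1/715) = 1503/(2459/580) + 3296/715 = 1503*(580/2459) + 3296/715 = 871740/2459 + 3296/715 = 631398964/1758185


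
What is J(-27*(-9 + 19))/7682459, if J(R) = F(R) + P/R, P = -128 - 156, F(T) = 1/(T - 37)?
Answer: 43459/318399513255 ≈ 1.3649e-7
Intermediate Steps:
F(T) = 1/(-37 + T)
P = -284
J(R) = 1/(-37 + R) - 284/R
J(-27*(-9 + 19))/7682459 = ((10508 - (-7641)*(-9 + 19))/(((-27*(-9 + 19)))*(-37 - 27*(-9 + 19))))/7682459 = ((10508 - (-7641)*10)/(((-27*10))*(-37 - 27*10)))*(1/7682459) = ((10508 - 283*(-270))/((-270)*(-37 - 270)))*(1/7682459) = -1/270*(10508 + 76410)/(-307)*(1/7682459) = -1/270*(-1/307)*86918*(1/7682459) = (43459/41445)*(1/7682459) = 43459/318399513255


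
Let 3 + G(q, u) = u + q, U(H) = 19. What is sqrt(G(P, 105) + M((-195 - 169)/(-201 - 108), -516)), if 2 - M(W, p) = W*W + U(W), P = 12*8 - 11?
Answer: sqrt(16099274)/309 ≈ 12.985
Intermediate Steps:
P = 85 (P = 96 - 11 = 85)
M(W, p) = -17 - W**2 (M(W, p) = 2 - (W*W + 19) = 2 - (W**2 + 19) = 2 - (19 + W**2) = 2 + (-19 - W**2) = -17 - W**2)
G(q, u) = -3 + q + u (G(q, u) = -3 + (u + q) = -3 + (q + u) = -3 + q + u)
sqrt(G(P, 105) + M((-195 - 169)/(-201 - 108), -516)) = sqrt((-3 + 85 + 105) + (-17 - ((-195 - 169)/(-201 - 108))**2)) = sqrt(187 + (-17 - (-364/(-309))**2)) = sqrt(187 + (-17 - (-364*(-1/309))**2)) = sqrt(187 + (-17 - (364/309)**2)) = sqrt(187 + (-17 - 1*132496/95481)) = sqrt(187 + (-17 - 132496/95481)) = sqrt(187 - 1755673/95481) = sqrt(16099274/95481) = sqrt(16099274)/309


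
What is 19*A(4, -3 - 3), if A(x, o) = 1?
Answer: 19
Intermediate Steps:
19*A(4, -3 - 3) = 19*1 = 19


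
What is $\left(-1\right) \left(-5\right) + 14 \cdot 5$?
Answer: $75$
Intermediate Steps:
$\left(-1\right) \left(-5\right) + 14 \cdot 5 = 5 + 70 = 75$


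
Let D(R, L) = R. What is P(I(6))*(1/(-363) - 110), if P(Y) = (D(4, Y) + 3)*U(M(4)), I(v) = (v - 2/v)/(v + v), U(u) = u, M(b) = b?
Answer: -1118068/363 ≈ -3080.1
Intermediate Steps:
I(v) = (v - 2/v)/(2*v) (I(v) = (v - 2/v)/((2*v)) = (v - 2/v)*(1/(2*v)) = (v - 2/v)/(2*v))
P(Y) = 28 (P(Y) = (4 + 3)*4 = 7*4 = 28)
P(I(6))*(1/(-363) - 110) = 28*(1/(-363) - 110) = 28*(-1/363 - 110) = 28*(-39931/363) = -1118068/363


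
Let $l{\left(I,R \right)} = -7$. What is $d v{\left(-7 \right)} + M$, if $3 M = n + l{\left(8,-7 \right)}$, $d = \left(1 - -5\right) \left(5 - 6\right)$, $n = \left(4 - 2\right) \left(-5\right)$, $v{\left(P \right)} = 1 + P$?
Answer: $\frac{91}{3} \approx 30.333$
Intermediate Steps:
$n = -10$ ($n = 2 \left(-5\right) = -10$)
$d = -6$ ($d = \left(1 + 5\right) \left(-1\right) = 6 \left(-1\right) = -6$)
$M = - \frac{17}{3}$ ($M = \frac{-10 - 7}{3} = \frac{1}{3} \left(-17\right) = - \frac{17}{3} \approx -5.6667$)
$d v{\left(-7 \right)} + M = - 6 \left(1 - 7\right) - \frac{17}{3} = \left(-6\right) \left(-6\right) - \frac{17}{3} = 36 - \frac{17}{3} = \frac{91}{3}$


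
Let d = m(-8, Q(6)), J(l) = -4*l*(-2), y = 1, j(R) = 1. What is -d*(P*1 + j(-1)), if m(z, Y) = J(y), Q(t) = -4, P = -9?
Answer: 64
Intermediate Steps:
J(l) = 8*l
m(z, Y) = 8 (m(z, Y) = 8*1 = 8)
d = 8
-d*(P*1 + j(-1)) = -8*(-9*1 + 1) = -8*(-9 + 1) = -8*(-8) = -1*(-64) = 64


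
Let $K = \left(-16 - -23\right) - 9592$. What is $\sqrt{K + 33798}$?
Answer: $\sqrt{24213} \approx 155.61$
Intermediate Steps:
$K = -9585$ ($K = \left(-16 + 23\right) - 9592 = 7 - 9592 = -9585$)
$\sqrt{K + 33798} = \sqrt{-9585 + 33798} = \sqrt{24213}$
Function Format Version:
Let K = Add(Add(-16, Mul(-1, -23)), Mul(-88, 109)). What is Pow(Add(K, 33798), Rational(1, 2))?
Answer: Pow(24213, Rational(1, 2)) ≈ 155.61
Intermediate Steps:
K = -9585 (K = Add(Add(-16, 23), -9592) = Add(7, -9592) = -9585)
Pow(Add(K, 33798), Rational(1, 2)) = Pow(Add(-9585, 33798), Rational(1, 2)) = Pow(24213, Rational(1, 2))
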